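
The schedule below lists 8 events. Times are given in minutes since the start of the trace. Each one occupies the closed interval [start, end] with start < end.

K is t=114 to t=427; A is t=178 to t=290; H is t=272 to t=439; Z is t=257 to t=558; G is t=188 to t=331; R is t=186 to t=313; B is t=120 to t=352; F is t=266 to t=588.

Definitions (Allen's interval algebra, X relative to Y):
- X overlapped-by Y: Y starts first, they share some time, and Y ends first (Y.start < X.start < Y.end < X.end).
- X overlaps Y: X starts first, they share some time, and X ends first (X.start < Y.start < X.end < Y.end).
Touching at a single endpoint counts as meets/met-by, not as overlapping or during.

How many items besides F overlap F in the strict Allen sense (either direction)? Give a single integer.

Target F = [t=266, t=588].
A [t=178, t=290] → overlaps → counts.
B [t=120, t=352] → overlaps → counts.
G [t=188, t=331] → overlaps → counts.
H [t=272, t=439] → during → no.
K [t=114, t=427] → overlaps → counts.
R [t=186, t=313] → overlaps → counts.
Z [t=257, t=558] → overlaps → counts.
Total: 6.

6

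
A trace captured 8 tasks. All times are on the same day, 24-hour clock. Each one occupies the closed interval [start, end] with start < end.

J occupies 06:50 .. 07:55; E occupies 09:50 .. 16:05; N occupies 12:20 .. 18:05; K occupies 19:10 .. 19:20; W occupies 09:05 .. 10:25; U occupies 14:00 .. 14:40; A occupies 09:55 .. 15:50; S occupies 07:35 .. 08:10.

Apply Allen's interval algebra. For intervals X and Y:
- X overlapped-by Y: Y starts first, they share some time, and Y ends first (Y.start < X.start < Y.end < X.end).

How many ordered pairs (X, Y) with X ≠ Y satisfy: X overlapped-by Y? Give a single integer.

5

Checking all 56 ordered pairs for relation 'overlapped-by'; matching pairs in alphabetical order:
(A, W): A overlapped-by W ✓
(E, W): E overlapped-by W ✓
(N, A): N overlapped-by A ✓
(N, E): N overlapped-by E ✓
(S, J): S overlapped-by J ✓
Count: 5.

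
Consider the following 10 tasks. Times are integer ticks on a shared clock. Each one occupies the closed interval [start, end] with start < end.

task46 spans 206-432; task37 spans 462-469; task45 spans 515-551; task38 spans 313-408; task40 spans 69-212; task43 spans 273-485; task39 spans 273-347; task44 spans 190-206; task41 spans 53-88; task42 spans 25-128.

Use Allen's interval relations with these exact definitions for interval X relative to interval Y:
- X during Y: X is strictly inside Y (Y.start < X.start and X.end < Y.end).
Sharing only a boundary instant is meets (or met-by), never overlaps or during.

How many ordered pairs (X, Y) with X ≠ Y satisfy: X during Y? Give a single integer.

Checking all 90 ordered pairs for relation 'during'; matching pairs in alphabetical order:
(task37, task43): task37 during task43 ✓
(task38, task43): task38 during task43 ✓
(task38, task46): task38 during task46 ✓
(task39, task46): task39 during task46 ✓
(task41, task42): task41 during task42 ✓
(task44, task40): task44 during task40 ✓
Count: 6.

6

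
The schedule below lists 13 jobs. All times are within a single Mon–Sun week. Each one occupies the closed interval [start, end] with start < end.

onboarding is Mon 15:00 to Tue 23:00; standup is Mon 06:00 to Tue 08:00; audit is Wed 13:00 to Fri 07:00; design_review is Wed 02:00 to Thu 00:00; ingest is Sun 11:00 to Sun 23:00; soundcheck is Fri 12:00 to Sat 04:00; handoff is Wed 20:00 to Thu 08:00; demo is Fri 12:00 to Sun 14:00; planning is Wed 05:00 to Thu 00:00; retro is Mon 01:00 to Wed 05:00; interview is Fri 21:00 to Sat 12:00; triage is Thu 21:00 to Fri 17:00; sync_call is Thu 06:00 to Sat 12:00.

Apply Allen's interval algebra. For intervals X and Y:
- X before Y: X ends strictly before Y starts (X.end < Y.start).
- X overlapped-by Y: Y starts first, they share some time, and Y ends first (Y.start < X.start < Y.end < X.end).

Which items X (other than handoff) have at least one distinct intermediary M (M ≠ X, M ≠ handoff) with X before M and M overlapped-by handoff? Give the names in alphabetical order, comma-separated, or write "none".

design_review, onboarding, planning, retro, standup

Target handoff = [Wed 20:00, Thu 08:00].
Intermediaries M with M overlapped-by handoff: sync_call.
Via sync_call — items with X before sync_call: design_review, onboarding, planning, retro, standup.
Union: design_review, onboarding, planning, retro, standup.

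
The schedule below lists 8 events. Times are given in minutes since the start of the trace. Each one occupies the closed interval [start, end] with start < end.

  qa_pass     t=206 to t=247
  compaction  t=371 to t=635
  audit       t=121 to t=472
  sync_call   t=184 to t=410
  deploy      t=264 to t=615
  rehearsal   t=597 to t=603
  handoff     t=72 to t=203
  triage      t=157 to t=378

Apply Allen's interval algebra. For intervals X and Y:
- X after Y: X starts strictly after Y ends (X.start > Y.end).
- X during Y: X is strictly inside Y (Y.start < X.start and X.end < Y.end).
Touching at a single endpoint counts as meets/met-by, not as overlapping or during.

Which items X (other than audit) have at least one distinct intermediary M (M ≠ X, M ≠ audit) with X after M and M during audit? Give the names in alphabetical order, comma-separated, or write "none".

Target audit = [t=121, t=472].
Intermediaries M with M during audit: qa_pass, sync_call, triage.
Via qa_pass — items with X after qa_pass: compaction, deploy, rehearsal.
Via sync_call — items with X after sync_call: rehearsal.
Via triage — items with X after triage: rehearsal.
Union: compaction, deploy, rehearsal.

compaction, deploy, rehearsal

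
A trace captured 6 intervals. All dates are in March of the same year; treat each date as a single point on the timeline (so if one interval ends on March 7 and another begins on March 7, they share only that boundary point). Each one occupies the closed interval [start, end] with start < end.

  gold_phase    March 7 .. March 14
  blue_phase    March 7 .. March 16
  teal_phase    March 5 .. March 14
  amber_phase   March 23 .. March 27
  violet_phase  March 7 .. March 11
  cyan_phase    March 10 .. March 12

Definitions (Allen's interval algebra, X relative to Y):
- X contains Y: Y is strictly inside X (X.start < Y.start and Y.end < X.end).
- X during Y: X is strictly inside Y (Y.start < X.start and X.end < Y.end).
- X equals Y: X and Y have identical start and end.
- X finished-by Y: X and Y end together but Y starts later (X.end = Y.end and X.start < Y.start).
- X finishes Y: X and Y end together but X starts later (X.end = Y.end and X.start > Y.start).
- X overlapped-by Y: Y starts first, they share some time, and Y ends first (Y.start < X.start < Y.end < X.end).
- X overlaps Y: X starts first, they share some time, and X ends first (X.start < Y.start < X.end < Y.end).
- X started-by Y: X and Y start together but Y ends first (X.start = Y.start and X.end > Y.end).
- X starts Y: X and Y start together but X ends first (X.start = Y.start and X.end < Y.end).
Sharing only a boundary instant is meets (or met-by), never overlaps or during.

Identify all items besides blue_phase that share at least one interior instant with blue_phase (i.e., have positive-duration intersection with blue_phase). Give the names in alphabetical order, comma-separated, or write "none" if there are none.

cyan_phase, gold_phase, teal_phase, violet_phase

Target blue_phase = [March 7, March 16].
amber_phase [March 23, March 27] → after → no.
cyan_phase [March 10, March 12] → during → yes.
gold_phase [March 7, March 14] → starts → yes.
teal_phase [March 5, March 14] → overlaps → yes.
violet_phase [March 7, March 11] → starts → yes.
Result: cyan_phase, gold_phase, teal_phase, violet_phase.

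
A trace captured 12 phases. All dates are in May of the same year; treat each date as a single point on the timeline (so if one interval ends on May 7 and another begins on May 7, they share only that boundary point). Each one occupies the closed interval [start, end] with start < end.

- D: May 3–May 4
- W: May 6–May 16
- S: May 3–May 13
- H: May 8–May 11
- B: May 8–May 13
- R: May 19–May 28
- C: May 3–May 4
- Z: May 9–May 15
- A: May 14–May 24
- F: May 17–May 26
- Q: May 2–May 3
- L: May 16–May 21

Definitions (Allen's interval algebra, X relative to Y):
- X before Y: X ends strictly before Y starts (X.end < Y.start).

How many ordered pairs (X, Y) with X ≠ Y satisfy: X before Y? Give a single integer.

Checking all 132 ordered pairs for relation 'before'; matching pairs in alphabetical order:
(B, A): B before A ✓
(B, F): B before F ✓
(B, L): B before L ✓
(B, R): B before R ✓
(C, A): C before A ✓
(C, B): C before B ✓
(C, F): C before F ✓
(C, H): C before H ✓
(C, L): C before L ✓
(C, R): C before R ✓
(C, W): C before W ✓
(C, Z): C before Z ✓
(D, A): D before A ✓
(D, B): D before B ✓
(D, F): D before F ✓
(D, H): D before H ✓
(D, L): D before L ✓
(D, R): D before R ✓
(D, W): D before W ✓
(D, Z): D before Z ✓
(H, A): H before A ✓
(H, F): H before F ✓
(H, L): H before L ✓
(H, R): H before R ✓
... plus 17 further pairs not listed.
Count: 41.

41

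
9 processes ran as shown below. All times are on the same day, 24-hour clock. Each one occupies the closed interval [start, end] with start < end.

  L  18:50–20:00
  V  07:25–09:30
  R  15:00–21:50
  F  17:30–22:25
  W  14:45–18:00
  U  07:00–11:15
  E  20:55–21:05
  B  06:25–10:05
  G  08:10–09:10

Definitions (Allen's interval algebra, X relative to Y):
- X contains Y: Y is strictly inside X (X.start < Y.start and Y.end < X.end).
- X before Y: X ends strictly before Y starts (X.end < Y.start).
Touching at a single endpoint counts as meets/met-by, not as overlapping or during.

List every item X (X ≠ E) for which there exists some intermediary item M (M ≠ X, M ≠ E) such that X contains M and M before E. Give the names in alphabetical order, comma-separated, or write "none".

Target E = [20:55, 21:05].
Intermediaries M with M before E: B, G, L, U, V, W.
Via B — items with X contains B: none.
Via G — items with X contains G: B, U, V.
Via L — items with X contains L: F, R.
Via U — items with X contains U: none.
Via V — items with X contains V: B, U.
Via W — items with X contains W: none.
Union: B, F, R, U, V.

B, F, R, U, V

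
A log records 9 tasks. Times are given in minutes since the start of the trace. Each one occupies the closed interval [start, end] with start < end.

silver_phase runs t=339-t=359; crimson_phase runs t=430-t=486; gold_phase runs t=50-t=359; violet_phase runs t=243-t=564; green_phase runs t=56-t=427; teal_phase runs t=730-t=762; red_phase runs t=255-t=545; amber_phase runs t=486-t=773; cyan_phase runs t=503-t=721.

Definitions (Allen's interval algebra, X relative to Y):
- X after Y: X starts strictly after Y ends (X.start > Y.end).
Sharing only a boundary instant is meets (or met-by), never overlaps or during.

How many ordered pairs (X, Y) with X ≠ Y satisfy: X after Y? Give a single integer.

17

Checking all 72 ordered pairs for relation 'after'; matching pairs in alphabetical order:
(amber_phase, gold_phase): amber_phase after gold_phase ✓
(amber_phase, green_phase): amber_phase after green_phase ✓
(amber_phase, silver_phase): amber_phase after silver_phase ✓
(crimson_phase, gold_phase): crimson_phase after gold_phase ✓
(crimson_phase, green_phase): crimson_phase after green_phase ✓
(crimson_phase, silver_phase): crimson_phase after silver_phase ✓
(cyan_phase, crimson_phase): cyan_phase after crimson_phase ✓
(cyan_phase, gold_phase): cyan_phase after gold_phase ✓
(cyan_phase, green_phase): cyan_phase after green_phase ✓
(cyan_phase, silver_phase): cyan_phase after silver_phase ✓
(teal_phase, crimson_phase): teal_phase after crimson_phase ✓
(teal_phase, cyan_phase): teal_phase after cyan_phase ✓
(teal_phase, gold_phase): teal_phase after gold_phase ✓
(teal_phase, green_phase): teal_phase after green_phase ✓
(teal_phase, red_phase): teal_phase after red_phase ✓
(teal_phase, silver_phase): teal_phase after silver_phase ✓
(teal_phase, violet_phase): teal_phase after violet_phase ✓
Count: 17.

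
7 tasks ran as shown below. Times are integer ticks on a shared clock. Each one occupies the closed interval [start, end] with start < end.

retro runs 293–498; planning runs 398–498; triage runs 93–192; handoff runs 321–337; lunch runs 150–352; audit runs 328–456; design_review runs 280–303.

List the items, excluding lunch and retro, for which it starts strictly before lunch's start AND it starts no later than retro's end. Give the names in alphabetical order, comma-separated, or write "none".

Conditions: its start is strictly before lunch's start (X.start < 150) AND its start is no later than retro's end (X.start <= 498).
audit: start 328 < 150? ✗; start 328 <= 498? ✓ → no.
design_review: start 280 < 150? ✗; start 280 <= 498? ✓ → no.
handoff: start 321 < 150? ✗; start 321 <= 498? ✓ → no.
planning: start 398 < 150? ✗; start 398 <= 498? ✓ → no.
triage: start 93 < 150? ✓; start 93 <= 498? ✓ → yes.
Result: triage.

triage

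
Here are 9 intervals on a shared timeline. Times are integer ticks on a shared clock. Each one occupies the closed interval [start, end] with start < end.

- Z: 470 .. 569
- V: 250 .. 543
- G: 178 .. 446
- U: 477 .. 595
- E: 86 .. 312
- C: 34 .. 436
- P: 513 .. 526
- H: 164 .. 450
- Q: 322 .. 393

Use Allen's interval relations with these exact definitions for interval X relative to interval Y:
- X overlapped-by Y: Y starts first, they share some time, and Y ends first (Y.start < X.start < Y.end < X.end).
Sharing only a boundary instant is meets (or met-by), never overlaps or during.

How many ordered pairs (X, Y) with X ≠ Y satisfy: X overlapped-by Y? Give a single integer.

Checking all 72 ordered pairs for relation 'overlapped-by'; matching pairs in alphabetical order:
(G, C): G overlapped-by C ✓
(G, E): G overlapped-by E ✓
(H, C): H overlapped-by C ✓
(H, E): H overlapped-by E ✓
(U, V): U overlapped-by V ✓
(U, Z): U overlapped-by Z ✓
(V, C): V overlapped-by C ✓
(V, E): V overlapped-by E ✓
(V, G): V overlapped-by G ✓
(V, H): V overlapped-by H ✓
(Z, V): Z overlapped-by V ✓
Count: 11.

11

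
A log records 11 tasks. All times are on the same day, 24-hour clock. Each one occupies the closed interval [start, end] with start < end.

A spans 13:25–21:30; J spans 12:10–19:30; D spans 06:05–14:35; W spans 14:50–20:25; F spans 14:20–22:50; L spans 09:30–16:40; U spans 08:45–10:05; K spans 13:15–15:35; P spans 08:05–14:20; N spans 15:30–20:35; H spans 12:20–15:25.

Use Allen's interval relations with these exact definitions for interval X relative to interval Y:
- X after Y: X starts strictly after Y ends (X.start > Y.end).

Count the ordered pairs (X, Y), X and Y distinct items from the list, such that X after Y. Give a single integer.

12

Checking all 110 ordered pairs for relation 'after'; matching pairs in alphabetical order:
(A, U): A after U ✓
(F, U): F after U ✓
(H, U): H after U ✓
(J, U): J after U ✓
(K, U): K after U ✓
(N, D): N after D ✓
(N, H): N after H ✓
(N, P): N after P ✓
(N, U): N after U ✓
(W, D): W after D ✓
(W, P): W after P ✓
(W, U): W after U ✓
Count: 12.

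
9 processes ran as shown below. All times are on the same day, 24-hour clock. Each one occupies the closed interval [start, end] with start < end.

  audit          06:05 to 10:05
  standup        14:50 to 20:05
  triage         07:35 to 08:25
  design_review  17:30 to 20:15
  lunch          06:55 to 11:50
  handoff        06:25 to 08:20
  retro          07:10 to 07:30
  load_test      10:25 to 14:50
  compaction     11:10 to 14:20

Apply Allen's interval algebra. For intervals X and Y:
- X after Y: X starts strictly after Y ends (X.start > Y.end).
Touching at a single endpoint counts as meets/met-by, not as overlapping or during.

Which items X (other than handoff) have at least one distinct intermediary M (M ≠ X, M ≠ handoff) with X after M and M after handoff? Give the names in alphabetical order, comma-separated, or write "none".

Target handoff = [06:25, 08:20].
Intermediaries M with M after handoff: compaction, design_review, load_test, standup.
Via compaction — items with X after compaction: design_review, standup.
Via design_review — items with X after design_review: none.
Via load_test — items with X after load_test: design_review.
Via standup — items with X after standup: none.
Union: design_review, standup.

design_review, standup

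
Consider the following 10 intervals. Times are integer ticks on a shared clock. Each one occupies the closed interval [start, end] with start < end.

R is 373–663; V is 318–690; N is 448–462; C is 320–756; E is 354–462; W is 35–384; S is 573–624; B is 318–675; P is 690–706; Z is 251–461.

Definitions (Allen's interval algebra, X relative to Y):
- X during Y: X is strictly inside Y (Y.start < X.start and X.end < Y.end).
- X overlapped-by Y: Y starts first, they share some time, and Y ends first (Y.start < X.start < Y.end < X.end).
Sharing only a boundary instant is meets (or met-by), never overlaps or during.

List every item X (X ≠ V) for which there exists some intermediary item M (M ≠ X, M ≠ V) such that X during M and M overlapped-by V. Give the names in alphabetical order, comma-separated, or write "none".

Target V = [318, 690].
Intermediaries M with M overlapped-by V: C.
Via C — items with X during C: E, N, P, R, S.
Union: E, N, P, R, S.

E, N, P, R, S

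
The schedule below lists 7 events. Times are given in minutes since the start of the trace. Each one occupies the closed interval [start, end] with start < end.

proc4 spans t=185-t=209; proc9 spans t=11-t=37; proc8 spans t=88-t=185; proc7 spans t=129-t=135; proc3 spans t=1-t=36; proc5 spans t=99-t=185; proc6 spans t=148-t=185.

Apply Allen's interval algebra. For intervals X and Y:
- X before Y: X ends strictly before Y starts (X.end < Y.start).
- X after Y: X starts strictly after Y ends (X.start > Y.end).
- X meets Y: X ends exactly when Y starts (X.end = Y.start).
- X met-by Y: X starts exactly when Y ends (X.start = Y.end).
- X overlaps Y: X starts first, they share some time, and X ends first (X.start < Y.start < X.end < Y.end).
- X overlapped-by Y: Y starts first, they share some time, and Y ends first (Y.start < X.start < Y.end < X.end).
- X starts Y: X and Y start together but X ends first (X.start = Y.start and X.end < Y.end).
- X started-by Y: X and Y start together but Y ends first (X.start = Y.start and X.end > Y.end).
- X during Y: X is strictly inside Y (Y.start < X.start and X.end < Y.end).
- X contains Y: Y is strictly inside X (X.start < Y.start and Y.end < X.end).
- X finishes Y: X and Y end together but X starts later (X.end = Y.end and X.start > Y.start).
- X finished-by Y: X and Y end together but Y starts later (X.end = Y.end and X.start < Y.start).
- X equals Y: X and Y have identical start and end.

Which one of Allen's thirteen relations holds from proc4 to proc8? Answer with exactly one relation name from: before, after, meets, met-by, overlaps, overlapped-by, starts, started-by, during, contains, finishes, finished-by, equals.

proc4 = [t=185, t=209]; proc8 = [t=88, t=185].
Compare endpoints: proc4.start > proc8.start, proc4.start = proc8.end, proc4.end > proc8.start, proc4.end > proc8.end.
That pattern is 'met-by'.

met-by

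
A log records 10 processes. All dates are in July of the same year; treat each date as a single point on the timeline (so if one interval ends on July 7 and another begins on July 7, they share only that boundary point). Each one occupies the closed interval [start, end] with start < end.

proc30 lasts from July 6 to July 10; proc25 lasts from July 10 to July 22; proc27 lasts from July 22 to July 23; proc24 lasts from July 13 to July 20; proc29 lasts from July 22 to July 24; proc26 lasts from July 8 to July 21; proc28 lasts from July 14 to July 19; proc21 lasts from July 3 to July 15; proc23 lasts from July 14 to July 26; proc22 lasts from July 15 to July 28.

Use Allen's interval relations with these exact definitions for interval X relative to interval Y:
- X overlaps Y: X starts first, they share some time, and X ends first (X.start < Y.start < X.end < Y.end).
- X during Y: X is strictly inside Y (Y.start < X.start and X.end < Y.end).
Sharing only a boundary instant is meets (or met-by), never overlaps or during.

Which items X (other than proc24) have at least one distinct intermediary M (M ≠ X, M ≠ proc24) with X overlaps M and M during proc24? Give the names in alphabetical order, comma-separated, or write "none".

proc21

Target proc24 = [July 13, July 20].
Intermediaries M with M during proc24: proc28.
Via proc28 — items with X overlaps proc28: proc21.
Union: proc21.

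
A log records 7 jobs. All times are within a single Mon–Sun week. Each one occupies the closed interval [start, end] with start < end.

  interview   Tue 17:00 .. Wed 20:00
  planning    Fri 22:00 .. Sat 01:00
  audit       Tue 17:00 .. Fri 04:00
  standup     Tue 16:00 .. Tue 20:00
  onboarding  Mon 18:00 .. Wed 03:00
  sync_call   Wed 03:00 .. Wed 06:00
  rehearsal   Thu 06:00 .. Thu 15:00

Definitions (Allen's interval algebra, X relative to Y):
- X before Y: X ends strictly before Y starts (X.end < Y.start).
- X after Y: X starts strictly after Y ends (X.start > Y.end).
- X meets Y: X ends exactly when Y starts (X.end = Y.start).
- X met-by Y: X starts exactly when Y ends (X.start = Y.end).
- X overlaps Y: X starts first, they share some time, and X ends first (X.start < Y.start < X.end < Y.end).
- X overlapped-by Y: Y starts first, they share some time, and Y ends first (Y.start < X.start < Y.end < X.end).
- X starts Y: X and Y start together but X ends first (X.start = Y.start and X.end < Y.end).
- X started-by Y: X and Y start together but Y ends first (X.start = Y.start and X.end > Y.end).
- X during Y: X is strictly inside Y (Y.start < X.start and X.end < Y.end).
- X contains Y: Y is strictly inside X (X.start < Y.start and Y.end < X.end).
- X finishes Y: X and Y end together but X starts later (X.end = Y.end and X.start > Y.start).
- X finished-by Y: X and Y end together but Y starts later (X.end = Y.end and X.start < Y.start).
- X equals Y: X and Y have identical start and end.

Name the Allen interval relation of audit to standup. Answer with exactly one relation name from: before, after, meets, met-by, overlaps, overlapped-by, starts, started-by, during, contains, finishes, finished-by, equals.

overlapped-by

audit = [Tue 17:00, Fri 04:00]; standup = [Tue 16:00, Tue 20:00].
Compare endpoints: audit.start > standup.start, audit.start < standup.end, audit.end > standup.start, audit.end > standup.end.
That pattern is 'overlapped-by'.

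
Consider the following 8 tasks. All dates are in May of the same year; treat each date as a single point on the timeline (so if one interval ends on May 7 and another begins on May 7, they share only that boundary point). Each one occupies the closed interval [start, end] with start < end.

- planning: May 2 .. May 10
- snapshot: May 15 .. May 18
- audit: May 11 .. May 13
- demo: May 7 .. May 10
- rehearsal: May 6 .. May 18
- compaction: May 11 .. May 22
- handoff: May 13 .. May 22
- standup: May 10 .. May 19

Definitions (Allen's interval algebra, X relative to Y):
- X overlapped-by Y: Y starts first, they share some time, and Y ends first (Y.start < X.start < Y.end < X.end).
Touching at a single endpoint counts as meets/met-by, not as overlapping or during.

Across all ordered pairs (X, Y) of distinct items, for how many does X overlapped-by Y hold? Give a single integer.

6

Checking all 56 ordered pairs for relation 'overlapped-by'; matching pairs in alphabetical order:
(compaction, rehearsal): compaction overlapped-by rehearsal ✓
(compaction, standup): compaction overlapped-by standup ✓
(handoff, rehearsal): handoff overlapped-by rehearsal ✓
(handoff, standup): handoff overlapped-by standup ✓
(rehearsal, planning): rehearsal overlapped-by planning ✓
(standup, rehearsal): standup overlapped-by rehearsal ✓
Count: 6.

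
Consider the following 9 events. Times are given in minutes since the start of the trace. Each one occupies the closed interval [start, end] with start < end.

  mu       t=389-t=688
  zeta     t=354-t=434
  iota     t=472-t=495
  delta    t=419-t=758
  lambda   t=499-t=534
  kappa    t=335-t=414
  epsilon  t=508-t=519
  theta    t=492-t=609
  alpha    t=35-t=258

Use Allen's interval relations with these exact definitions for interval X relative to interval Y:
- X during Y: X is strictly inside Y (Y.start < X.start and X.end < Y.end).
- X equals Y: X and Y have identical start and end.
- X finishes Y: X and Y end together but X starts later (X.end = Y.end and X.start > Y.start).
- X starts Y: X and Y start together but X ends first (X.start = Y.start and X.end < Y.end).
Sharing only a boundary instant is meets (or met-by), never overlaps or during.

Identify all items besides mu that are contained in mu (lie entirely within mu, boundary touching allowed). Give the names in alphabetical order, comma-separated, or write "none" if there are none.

epsilon, iota, lambda, theta

Target mu = [t=389, t=688].
alpha [t=35, t=258] → before → no.
delta [t=419, t=758] → overlapped-by → no.
epsilon [t=508, t=519] → during → yes.
iota [t=472, t=495] → during → yes.
kappa [t=335, t=414] → overlaps → no.
lambda [t=499, t=534] → during → yes.
theta [t=492, t=609] → during → yes.
zeta [t=354, t=434] → overlaps → no.
Result: epsilon, iota, lambda, theta.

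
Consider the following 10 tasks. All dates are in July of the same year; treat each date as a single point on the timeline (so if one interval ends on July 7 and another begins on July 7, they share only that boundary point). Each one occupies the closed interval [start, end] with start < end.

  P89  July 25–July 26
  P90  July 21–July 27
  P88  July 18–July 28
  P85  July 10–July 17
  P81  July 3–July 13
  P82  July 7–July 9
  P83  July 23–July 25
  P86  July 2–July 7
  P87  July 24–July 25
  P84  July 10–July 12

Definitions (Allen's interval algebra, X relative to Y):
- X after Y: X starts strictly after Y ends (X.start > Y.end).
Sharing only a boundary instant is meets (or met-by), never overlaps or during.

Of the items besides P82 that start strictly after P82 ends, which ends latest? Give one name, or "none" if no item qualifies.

P88

Target P82 = [July 7, July 9].
P81 [July 3, July 13] → contains → excluded.
P83 [July 23, July 25] → after → candidate.
P84 [July 10, July 12] → after → candidate.
P85 [July 10, July 17] → after → candidate.
P86 [July 2, July 7] → meets → excluded.
P87 [July 24, July 25] → after → candidate.
P88 [July 18, July 28] → after → candidate.
P89 [July 25, July 26] → after → candidate.
P90 [July 21, July 27] → after → candidate.
Among candidates, latest end is July 28 → P88.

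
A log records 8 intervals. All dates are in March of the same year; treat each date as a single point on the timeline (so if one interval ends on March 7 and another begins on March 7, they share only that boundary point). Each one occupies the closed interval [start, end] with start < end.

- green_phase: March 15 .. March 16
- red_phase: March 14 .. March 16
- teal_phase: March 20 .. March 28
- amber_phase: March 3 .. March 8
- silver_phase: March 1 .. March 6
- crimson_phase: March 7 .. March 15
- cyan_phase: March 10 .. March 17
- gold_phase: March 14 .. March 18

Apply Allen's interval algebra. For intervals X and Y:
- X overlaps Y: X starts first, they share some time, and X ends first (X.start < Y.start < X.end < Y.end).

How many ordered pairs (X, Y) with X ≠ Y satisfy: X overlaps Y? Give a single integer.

Checking all 56 ordered pairs for relation 'overlaps'; matching pairs in alphabetical order:
(amber_phase, crimson_phase): amber_phase overlaps crimson_phase ✓
(crimson_phase, cyan_phase): crimson_phase overlaps cyan_phase ✓
(crimson_phase, gold_phase): crimson_phase overlaps gold_phase ✓
(crimson_phase, red_phase): crimson_phase overlaps red_phase ✓
(cyan_phase, gold_phase): cyan_phase overlaps gold_phase ✓
(silver_phase, amber_phase): silver_phase overlaps amber_phase ✓
Count: 6.

6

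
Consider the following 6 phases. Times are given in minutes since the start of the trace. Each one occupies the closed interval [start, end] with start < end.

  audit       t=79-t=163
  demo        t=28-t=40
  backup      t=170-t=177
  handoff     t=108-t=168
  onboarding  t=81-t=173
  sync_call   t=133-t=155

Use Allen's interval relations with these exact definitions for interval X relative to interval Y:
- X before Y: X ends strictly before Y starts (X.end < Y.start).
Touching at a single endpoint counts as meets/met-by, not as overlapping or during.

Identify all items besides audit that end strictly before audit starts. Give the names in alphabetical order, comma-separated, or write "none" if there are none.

demo

Target audit = [t=79, t=163].
backup [t=170, t=177] → after → no.
demo [t=28, t=40] → before → yes.
handoff [t=108, t=168] → overlapped-by → no.
onboarding [t=81, t=173] → overlapped-by → no.
sync_call [t=133, t=155] → during → no.
Result: demo.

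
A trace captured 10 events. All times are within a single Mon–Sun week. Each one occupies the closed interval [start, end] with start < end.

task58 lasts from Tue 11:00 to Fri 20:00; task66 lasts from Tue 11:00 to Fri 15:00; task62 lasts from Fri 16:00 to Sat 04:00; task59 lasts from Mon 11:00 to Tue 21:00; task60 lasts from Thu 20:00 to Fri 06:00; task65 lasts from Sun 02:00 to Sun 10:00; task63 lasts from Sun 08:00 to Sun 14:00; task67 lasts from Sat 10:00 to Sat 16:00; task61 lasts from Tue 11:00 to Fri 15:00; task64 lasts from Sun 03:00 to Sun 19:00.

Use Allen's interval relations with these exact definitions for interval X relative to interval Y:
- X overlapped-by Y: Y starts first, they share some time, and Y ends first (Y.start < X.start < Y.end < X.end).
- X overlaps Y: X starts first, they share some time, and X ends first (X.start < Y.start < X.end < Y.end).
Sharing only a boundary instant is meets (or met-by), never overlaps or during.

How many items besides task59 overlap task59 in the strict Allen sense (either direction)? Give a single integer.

Target task59 = [Mon 11:00, Tue 21:00].
task58 [Tue 11:00, Fri 20:00] → overlapped-by → counts.
task60 [Thu 20:00, Fri 06:00] → after → no.
task61 [Tue 11:00, Fri 15:00] → overlapped-by → counts.
task62 [Fri 16:00, Sat 04:00] → after → no.
task63 [Sun 08:00, Sun 14:00] → after → no.
task64 [Sun 03:00, Sun 19:00] → after → no.
task65 [Sun 02:00, Sun 10:00] → after → no.
task66 [Tue 11:00, Fri 15:00] → overlapped-by → counts.
task67 [Sat 10:00, Sat 16:00] → after → no.
Total: 3.

3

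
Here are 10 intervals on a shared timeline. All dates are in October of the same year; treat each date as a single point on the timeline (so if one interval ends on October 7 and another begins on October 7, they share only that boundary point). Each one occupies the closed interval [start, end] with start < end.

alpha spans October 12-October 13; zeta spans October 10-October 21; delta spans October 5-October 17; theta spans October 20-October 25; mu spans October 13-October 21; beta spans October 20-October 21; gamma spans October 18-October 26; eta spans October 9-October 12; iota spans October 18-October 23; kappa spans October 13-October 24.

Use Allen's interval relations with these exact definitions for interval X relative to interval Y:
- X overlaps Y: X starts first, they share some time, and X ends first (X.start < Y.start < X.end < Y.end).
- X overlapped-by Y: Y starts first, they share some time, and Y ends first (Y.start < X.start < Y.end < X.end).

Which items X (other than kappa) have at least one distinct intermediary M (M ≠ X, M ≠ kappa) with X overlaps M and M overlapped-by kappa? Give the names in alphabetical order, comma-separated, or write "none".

iota, mu, zeta

Target kappa = [October 13, October 24].
Intermediaries M with M overlapped-by kappa: gamma, theta.
Via gamma — items with X overlaps gamma: mu, zeta.
Via theta — items with X overlaps theta: iota, mu, zeta.
Union: iota, mu, zeta.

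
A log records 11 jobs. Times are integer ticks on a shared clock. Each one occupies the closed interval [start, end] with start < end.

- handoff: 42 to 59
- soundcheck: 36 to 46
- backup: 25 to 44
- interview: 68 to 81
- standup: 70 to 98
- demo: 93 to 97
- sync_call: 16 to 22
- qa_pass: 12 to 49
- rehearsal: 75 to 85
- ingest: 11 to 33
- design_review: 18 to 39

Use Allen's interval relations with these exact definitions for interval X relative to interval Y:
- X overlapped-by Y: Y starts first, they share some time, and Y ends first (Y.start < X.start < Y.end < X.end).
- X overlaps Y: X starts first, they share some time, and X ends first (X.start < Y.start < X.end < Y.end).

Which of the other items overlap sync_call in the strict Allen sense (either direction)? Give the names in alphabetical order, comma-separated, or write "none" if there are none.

Target sync_call = [16, 22].
backup [25, 44] → after → no.
demo [93, 97] → after → no.
design_review [18, 39] → overlapped-by → yes.
handoff [42, 59] → after → no.
ingest [11, 33] → contains → no.
interview [68, 81] → after → no.
qa_pass [12, 49] → contains → no.
rehearsal [75, 85] → after → no.
soundcheck [36, 46] → after → no.
standup [70, 98] → after → no.
Result: design_review.

design_review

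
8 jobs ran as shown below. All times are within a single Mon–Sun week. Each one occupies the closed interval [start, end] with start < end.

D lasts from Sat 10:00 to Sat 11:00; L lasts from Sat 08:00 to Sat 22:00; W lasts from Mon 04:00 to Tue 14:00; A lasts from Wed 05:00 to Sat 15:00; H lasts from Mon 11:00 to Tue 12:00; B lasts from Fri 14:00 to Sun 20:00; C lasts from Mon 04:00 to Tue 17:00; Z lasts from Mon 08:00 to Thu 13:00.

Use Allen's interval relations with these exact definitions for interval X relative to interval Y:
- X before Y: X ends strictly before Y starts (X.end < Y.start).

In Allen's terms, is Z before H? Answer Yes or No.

No

Z = [Mon 08:00, Thu 13:00], H = [Mon 11:00, Tue 12:00].
Actual relation of Z to H: contains.
Asked whether 'before' holds → No.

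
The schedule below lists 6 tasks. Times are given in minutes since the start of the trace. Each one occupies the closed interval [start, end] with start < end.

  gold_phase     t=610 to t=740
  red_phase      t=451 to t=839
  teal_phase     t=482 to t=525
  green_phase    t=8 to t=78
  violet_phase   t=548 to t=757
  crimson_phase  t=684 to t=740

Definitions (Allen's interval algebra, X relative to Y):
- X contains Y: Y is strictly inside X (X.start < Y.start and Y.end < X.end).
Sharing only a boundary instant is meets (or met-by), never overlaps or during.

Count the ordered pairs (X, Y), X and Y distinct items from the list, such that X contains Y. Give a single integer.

Checking all 30 ordered pairs for relation 'contains'; matching pairs in alphabetical order:
(red_phase, crimson_phase): red_phase contains crimson_phase ✓
(red_phase, gold_phase): red_phase contains gold_phase ✓
(red_phase, teal_phase): red_phase contains teal_phase ✓
(red_phase, violet_phase): red_phase contains violet_phase ✓
(violet_phase, crimson_phase): violet_phase contains crimson_phase ✓
(violet_phase, gold_phase): violet_phase contains gold_phase ✓
Count: 6.

6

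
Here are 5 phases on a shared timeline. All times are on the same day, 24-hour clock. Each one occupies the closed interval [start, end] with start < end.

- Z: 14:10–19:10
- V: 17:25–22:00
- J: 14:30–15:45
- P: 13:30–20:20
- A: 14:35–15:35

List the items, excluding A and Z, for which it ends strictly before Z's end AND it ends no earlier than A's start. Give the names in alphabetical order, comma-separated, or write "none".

J

Conditions: its end is strictly before Z's end (X.end < 19:10) AND its end is no earlier than A's start (X.end >= 14:35).
J: end 15:45 < 19:10? ✓; end 15:45 >= 14:35? ✓ → yes.
P: end 20:20 < 19:10? ✗; end 20:20 >= 14:35? ✓ → no.
V: end 22:00 < 19:10? ✗; end 22:00 >= 14:35? ✓ → no.
Result: J.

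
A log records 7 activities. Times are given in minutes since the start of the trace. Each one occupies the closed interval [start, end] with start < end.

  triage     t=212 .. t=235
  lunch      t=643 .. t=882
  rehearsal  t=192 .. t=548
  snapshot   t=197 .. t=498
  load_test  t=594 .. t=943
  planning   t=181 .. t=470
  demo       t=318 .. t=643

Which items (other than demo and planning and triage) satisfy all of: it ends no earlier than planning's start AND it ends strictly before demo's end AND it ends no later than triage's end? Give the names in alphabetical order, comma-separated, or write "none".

none

Conditions: its end is no earlier than planning's start (X.end >= t=181) AND its end is strictly before demo's end (X.end < t=643) AND its end is no later than triage's end (X.end <= t=235).
load_test: end t=943 >= t=181? ✓; end t=943 < t=643? ✗; end t=943 <= t=235? ✗ → no.
lunch: end t=882 >= t=181? ✓; end t=882 < t=643? ✗; end t=882 <= t=235? ✗ → no.
rehearsal: end t=548 >= t=181? ✓; end t=548 < t=643? ✓; end t=548 <= t=235? ✗ → no.
snapshot: end t=498 >= t=181? ✓; end t=498 < t=643? ✓; end t=498 <= t=235? ✗ → no.
Result: none.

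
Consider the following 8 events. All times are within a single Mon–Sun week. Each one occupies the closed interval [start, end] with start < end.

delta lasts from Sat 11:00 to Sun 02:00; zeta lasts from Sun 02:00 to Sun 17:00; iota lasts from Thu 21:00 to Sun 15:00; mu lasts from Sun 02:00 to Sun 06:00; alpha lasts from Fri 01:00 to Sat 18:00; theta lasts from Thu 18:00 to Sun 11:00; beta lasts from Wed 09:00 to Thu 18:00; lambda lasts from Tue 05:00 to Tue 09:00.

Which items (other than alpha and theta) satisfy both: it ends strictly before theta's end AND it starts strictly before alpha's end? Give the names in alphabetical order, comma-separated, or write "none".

beta, delta, lambda

Conditions: its end is strictly before theta's end (X.end < Sun 11:00) AND its start is strictly before alpha's end (X.start < Sat 18:00).
beta: end Thu 18:00 < Sun 11:00? ✓; start Wed 09:00 < Sat 18:00? ✓ → yes.
delta: end Sun 02:00 < Sun 11:00? ✓; start Sat 11:00 < Sat 18:00? ✓ → yes.
iota: end Sun 15:00 < Sun 11:00? ✗; start Thu 21:00 < Sat 18:00? ✓ → no.
lambda: end Tue 09:00 < Sun 11:00? ✓; start Tue 05:00 < Sat 18:00? ✓ → yes.
mu: end Sun 06:00 < Sun 11:00? ✓; start Sun 02:00 < Sat 18:00? ✗ → no.
zeta: end Sun 17:00 < Sun 11:00? ✗; start Sun 02:00 < Sat 18:00? ✗ → no.
Result: beta, delta, lambda.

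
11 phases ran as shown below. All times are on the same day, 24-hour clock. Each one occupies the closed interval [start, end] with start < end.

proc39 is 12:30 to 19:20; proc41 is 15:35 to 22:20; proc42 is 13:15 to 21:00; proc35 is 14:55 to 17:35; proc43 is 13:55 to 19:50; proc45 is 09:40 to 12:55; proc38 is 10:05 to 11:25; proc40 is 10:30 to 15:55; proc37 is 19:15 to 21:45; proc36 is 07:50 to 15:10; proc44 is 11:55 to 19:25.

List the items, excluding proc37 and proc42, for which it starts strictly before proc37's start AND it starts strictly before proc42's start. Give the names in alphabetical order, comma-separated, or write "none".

proc36, proc38, proc39, proc40, proc44, proc45

Conditions: its start is strictly before proc37's start (X.start < 19:15) AND its start is strictly before proc42's start (X.start < 13:15).
proc35: start 14:55 < 19:15? ✓; start 14:55 < 13:15? ✗ → no.
proc36: start 07:50 < 19:15? ✓; start 07:50 < 13:15? ✓ → yes.
proc38: start 10:05 < 19:15? ✓; start 10:05 < 13:15? ✓ → yes.
proc39: start 12:30 < 19:15? ✓; start 12:30 < 13:15? ✓ → yes.
proc40: start 10:30 < 19:15? ✓; start 10:30 < 13:15? ✓ → yes.
proc41: start 15:35 < 19:15? ✓; start 15:35 < 13:15? ✗ → no.
proc43: start 13:55 < 19:15? ✓; start 13:55 < 13:15? ✗ → no.
proc44: start 11:55 < 19:15? ✓; start 11:55 < 13:15? ✓ → yes.
proc45: start 09:40 < 19:15? ✓; start 09:40 < 13:15? ✓ → yes.
Result: proc36, proc38, proc39, proc40, proc44, proc45.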